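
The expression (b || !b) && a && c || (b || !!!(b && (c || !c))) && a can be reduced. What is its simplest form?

(b || !b) && a && c || (b || !!!(b && (c || !c))) && a
= (b || !b) && a && c || (b || !(b && (c || !c))) && a   (double negation)
= (b || !b) && a && c || (b || !b) && a   (complement / identity)
= (b || !b) && a   (absorption)
= a   (complement / identity)

a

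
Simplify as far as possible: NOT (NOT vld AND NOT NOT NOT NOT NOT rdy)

NOT (NOT vld AND NOT NOT NOT NOT NOT rdy)
= NOT (NOT vld AND NOT NOT NOT rdy)   (double negation)
= vld OR NOT NOT rdy   (De Morgan)
= vld OR rdy   (double negation)

vld OR rdy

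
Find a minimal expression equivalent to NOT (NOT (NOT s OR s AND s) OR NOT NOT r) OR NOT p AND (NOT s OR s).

NOT r OR NOT p

NOT (NOT (NOT s OR s AND s) OR NOT NOT r) OR NOT p AND (NOT s OR s)
= NOT (NOT (NOT s OR s) OR NOT NOT r) OR NOT p AND (NOT s OR s)   (idempotence)
= (NOT s OR s) AND NOT r OR NOT p AND (NOT s OR s)   (De Morgan)
= (NOT r OR NOT p) AND (NOT s OR s)   (distribution)
= NOT r OR NOT p   (complement / identity)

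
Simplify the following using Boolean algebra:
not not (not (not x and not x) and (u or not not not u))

x

not not (not (not x and not x) and (u or not not not u))
= not not (not (not x and not x) and (u or not u))
= not not ((x or x) and (u or not u))
= not not (x or x)
= not not x
= x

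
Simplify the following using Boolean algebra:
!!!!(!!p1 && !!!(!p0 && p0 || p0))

!!!!(!!p1 && !!!(!p0 && p0 || p0))
= !!!(!p1 || !!(!p0 && p0 || p0))
= !!(p1 && !(!p0 && p0 || p0))
= !!(p1 && !p0)
= p1 && !p0

p1 && !p0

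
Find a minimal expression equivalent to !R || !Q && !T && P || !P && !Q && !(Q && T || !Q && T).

!R || !Q && !T && P || !P && !Q && !(Q && T || !Q && T)
= !R || !Q && !T && P || !P && !Q && !T   [distribution]
= !R || !Q && !T   [distribution]

!R || !Q && !T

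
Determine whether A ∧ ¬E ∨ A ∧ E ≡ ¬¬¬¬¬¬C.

E1: A ∧ ¬E ∨ A ∧ E
    = A   — distribution
E2: ¬¬¬¬¬¬C
    = ¬¬¬¬C   — double negation
    = ¬¬C   — double negation
    = C   — double negation
These differ: at A=0, C=1, E=0, E1 = 0 but E2 = 1.

No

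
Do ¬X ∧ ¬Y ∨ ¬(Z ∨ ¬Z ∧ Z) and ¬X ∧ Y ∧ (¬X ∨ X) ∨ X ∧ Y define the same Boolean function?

E1: ¬X ∧ ¬Y ∨ ¬(Z ∨ ¬Z ∧ Z)
    = ¬X ∧ ¬Y ∨ ¬Z   — complement / identity
E2: ¬X ∧ Y ∧ (¬X ∨ X) ∨ X ∧ Y
    = ¬X ∧ Y ∨ X ∧ Y   — complement / identity
    = Y   — distribution
These differ: at X=0, Y=0, Z=0, E1 = 1 but E2 = 0.

No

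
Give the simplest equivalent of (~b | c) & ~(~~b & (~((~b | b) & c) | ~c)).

~b | c

(~b | c) & ~(~~b & (~((~b | b) & c) | ~c))
= (~b | c) & ~(~~b & (~c | ~c))   (complement / identity)
= (~b | c) & ~(~~b & ~c)   (idempotence)
= (~b | c) & (~b | c)   (De Morgan)
= ~b | c   (idempotence)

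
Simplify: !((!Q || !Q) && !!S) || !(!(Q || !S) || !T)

Q || !S

!((!Q || !Q) && !!S) || !(!(Q || !S) || !T)
= !((!Q || !Q) && !!S) || (Q || !S) && T   (De Morgan)
= !(!Q && !!S) || (Q || !S) && T   (idempotence)
= Q || !S || (Q || !S) && T   (De Morgan)
= Q || !S   (absorption)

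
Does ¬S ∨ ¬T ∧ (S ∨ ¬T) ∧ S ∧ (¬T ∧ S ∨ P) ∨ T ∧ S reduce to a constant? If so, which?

¬S ∨ ¬T ∧ (S ∨ ¬T) ∧ S ∧ (¬T ∧ S ∨ P) ∨ T ∧ S
= ¬S ∨ ¬T ∧ S ∧ (¬T ∧ S ∨ P) ∨ T ∧ S   — absorption
= ¬S ∨ ¬T ∧ S ∨ T ∧ S   — absorption
= ¬S ∨ S   — distribution
= True   — complement

yes, True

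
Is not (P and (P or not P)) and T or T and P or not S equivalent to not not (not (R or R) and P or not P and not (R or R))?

No

E1: not (P and (P or not P)) and T or T and P or not S
    = not P and T or T and P or not S
    = T or not S
E2: not not (not (R or R) and P or not P and not (R or R))
    = not not not (R or R)
    = not not not R
    = not R
These differ: at P=0, R=1, S=0, T=1, E1 = 1 but E2 = 0.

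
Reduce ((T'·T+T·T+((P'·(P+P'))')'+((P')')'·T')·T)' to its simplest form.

((T'·T+T·T+((P'·(P+P'))')'+((P')')'·T')·T)'
= ((T+((P'·(P+P'))')'+((P')')'·T')·T)'   — distribution
= ((T+((P')')'+((P')')'·T')·T)'   — complement / identity
= ((T+((P')')')·T)'   — absorption
= ((T+P')·T)'   — double negation
= T'   — absorption

T'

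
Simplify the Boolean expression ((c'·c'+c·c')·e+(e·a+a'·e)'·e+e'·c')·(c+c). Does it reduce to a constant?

0

((c'·c'+c·c')·e+(e·a+a'·e)'·e+e'·c')·(c+c)
= (c'·e+(e·a+a'·e)'·e+e'·c')·(c+c)   — distribution
= (c'·e+e'·e+e'·c')·(c+c)   — distribution
= (c'·e+e'·c')·(c+c)   — complement / identity
= c'·(c+c)   — distribution
= c'·c   — idempotence
= 0   — complement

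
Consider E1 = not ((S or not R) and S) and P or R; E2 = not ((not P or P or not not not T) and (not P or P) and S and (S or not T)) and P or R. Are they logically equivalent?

Yes

E1: not ((S or not R) and S) and P or R
    = not S and P or R
E2: not ((not P or P or not not not T) and (not P or P) and S and (S or not T)) and P or R
    = not ((not P or P or not T) and (not P or P) and S and (S or not T)) and P or R
    = not ((not P or P) and S and (S or not T)) and P or R
    = not ((not P or P) and S) and P or R
    = not S and P or R
Both reduce to not S and P or R, so they are equivalent.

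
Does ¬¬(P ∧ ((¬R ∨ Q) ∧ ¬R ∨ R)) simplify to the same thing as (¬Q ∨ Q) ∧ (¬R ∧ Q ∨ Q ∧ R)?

No

E1: ¬¬(P ∧ ((¬R ∨ Q) ∧ ¬R ∨ R))
    = ¬¬(P ∧ (¬R ∨ R))   [absorption]
    = ¬¬P   [complement / identity]
    = P   [double negation]
E2: (¬Q ∨ Q) ∧ (¬R ∧ Q ∨ Q ∧ R)
    = ¬R ∧ Q ∨ Q ∧ R   [complement / identity]
    = Q   [distribution]
These differ: at P=0, Q=1, R=0, E1 = 0 but E2 = 1.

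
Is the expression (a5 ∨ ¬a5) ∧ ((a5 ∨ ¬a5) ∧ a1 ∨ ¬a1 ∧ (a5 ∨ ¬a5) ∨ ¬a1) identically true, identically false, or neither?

identically true

(a5 ∨ ¬a5) ∧ ((a5 ∨ ¬a5) ∧ a1 ∨ ¬a1 ∧ (a5 ∨ ¬a5) ∨ ¬a1)
= (a5 ∨ ¬a5) ∧ (a5 ∨ ¬a5 ∨ ¬a1)
= a5 ∨ ¬a5
= True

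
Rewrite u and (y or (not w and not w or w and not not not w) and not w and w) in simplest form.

u and y

u and (y or (not w and not w or w and not not not w) and not w and w)
= u and (y or (not w and not w or w and not w) and not w and w)   [double negation]
= u and (y or not w and not w and w)   [distribution]
= u and (y or not w and w)   [idempotence]
= u and y   [complement / identity]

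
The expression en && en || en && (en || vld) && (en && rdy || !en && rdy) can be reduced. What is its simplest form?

en && en || en && (en || vld) && (en && rdy || !en && rdy)
= en && en || en && (en || vld) && rdy   — distribution
= en && en || en && rdy   — absorption
= (en || rdy) && en   — distribution
= en   — absorption

en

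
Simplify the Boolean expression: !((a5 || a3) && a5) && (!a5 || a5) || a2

!a5 || a2

!((a5 || a3) && a5) && (!a5 || a5) || a2
= !((a5 || a3) && a5) || a2   [complement / identity]
= !a5 || a2   [absorption]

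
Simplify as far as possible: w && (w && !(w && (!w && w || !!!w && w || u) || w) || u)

w && u

w && (w && !(w && (!w && w || !!!w && w || u) || w) || u)
= w && (w && !(w && (!w && w || !w && w || u) || w) || u)
= w && (w && !(w && (!w && w || u) || w) || u)
= w && (w && !(w && u || w) || u)
= w && (w && !w || u)
= w && u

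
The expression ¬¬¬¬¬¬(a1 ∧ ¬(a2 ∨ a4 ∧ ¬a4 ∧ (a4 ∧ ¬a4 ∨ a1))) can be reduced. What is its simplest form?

¬¬¬¬¬¬(a1 ∧ ¬(a2 ∨ a4 ∧ ¬a4 ∧ (a4 ∧ ¬a4 ∨ a1)))
= ¬¬¬¬¬¬(a1 ∧ ¬(a2 ∨ a4 ∧ ¬a4))   [absorption]
= ¬¬¬¬¬¬(a1 ∧ ¬a2)   [complement / identity]
= ¬¬¬¬(a1 ∧ ¬a2)   [double negation]
= ¬¬(a1 ∧ ¬a2)   [double negation]
= a1 ∧ ¬a2   [double negation]

a1 ∧ ¬a2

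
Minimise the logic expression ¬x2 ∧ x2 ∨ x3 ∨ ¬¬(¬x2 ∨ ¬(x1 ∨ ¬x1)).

¬x2 ∧ x2 ∨ x3 ∨ ¬¬(¬x2 ∨ ¬(x1 ∨ ¬x1))
= x3 ∨ ¬¬(¬x2 ∨ ¬(x1 ∨ ¬x1))
= x3 ∨ ¬(x2 ∧ (x1 ∨ ¬x1))
= x3 ∨ ¬x2

x3 ∨ ¬x2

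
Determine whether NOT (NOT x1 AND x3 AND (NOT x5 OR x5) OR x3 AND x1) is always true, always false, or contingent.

contingent

NOT (NOT x1 AND x3 AND (NOT x5 OR x5) OR x3 AND x1)
= NOT (NOT x1 AND x3 OR x3 AND x1)   (complement / identity)
= NOT x3   (distribution)
This depends on x3, so it is not a constant.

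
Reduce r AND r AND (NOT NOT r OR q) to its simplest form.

r AND r AND (NOT NOT r OR q)
= r AND r AND (r OR q)   [double negation]
= r AND (r OR q)   [idempotence]
= r   [absorption]

r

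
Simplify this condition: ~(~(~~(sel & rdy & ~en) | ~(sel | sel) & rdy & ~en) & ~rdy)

rdy

~(~(~~(sel & rdy & ~en) | ~(sel | sel) & rdy & ~en) & ~rdy)
= ~(~(sel & rdy & ~en | ~(sel | sel) & rdy & ~en) & ~rdy)   (double negation)
= ~(~(sel & rdy & ~en | ~sel & rdy & ~en) & ~rdy)   (idempotence)
= ~(~(rdy & ~en) & ~rdy)   (distribution)
= rdy & ~en | rdy   (De Morgan)
= rdy   (absorption)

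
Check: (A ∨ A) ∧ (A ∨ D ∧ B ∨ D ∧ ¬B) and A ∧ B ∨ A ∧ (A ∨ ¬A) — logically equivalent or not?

Yes

E1: (A ∨ A) ∧ (A ∨ D ∧ B ∨ D ∧ ¬B)
    = (A ∨ A) ∧ (A ∨ D)   [distribution]
    = A ∧ (A ∨ D)   [idempotence]
    = A   [absorption]
E2: A ∧ B ∨ A ∧ (A ∨ ¬A)
    = A ∧ B ∨ A   [complement / identity]
    = A   [absorption]
Both reduce to A, so they are equivalent.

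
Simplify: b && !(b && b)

b && !(b && b)
= b && !b   [idempotence]
= false   [complement]

false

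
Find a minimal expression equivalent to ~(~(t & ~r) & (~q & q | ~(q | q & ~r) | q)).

t & ~r

~(~(t & ~r) & (~q & q | ~(q | q & ~r) | q))
= ~(~(t & ~r) & (~q & q | ~q | q))   [absorption]
= ~(~(t & ~r) & (~q | q))   [complement / identity]
= ~~(t & ~r)   [complement / identity]
= t & ~r   [double negation]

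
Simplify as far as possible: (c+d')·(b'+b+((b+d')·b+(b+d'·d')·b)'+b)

(c+d')·(b'+b+((b+d')·b+(b+d'·d')·b)'+b)
= (c+d')·(b'+b+((b+d')·b+(b+d')·b)'+b)   (idempotence)
= (c+d')·(b'+b+((b+d')·b)'+b)   (idempotence)
= (c+d')·(b'+b+b'+b)   (absorption)
= (c+d')·(b'+b)   (idempotence)
= c+d'   (complement / identity)

c+d'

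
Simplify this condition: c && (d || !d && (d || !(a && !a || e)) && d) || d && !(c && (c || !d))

c && (d || !d && (d || !(a && !a || e)) && d) || d && !(c && (c || !d))
= c && (d || !d && (d || !e) && d) || d && !(c && (c || !d))
= c && (d || !d && (d || !e) && d) || d && !c
= c && (d || !d && d) || d && !c
= c && d || d && !c
= d

d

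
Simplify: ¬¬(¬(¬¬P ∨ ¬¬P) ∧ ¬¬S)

¬¬(¬(¬¬P ∨ ¬¬P) ∧ ¬¬S)
= ¬¬(¬¬¬P ∧ ¬¬S)   — idempotence
= ¬(¬¬P ∨ ¬S)   — De Morgan
= ¬P ∧ S   — De Morgan

¬P ∧ S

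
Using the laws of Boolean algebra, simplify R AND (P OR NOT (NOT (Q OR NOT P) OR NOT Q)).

R AND (P OR Q)

R AND (P OR NOT (NOT (Q OR NOT P) OR NOT Q))
= R AND (P OR (Q OR NOT P) AND Q)
= R AND (P OR Q)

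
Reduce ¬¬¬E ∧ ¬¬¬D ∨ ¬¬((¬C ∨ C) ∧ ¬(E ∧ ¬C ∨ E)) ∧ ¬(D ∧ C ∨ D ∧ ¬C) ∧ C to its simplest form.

¬E ∧ ¬D

¬¬¬E ∧ ¬¬¬D ∨ ¬¬((¬C ∨ C) ∧ ¬(E ∧ ¬C ∨ E)) ∧ ¬(D ∧ C ∨ D ∧ ¬C) ∧ C
= ¬¬¬E ∧ ¬¬¬D ∨ ¬¬¬(E ∧ ¬C ∨ E) ∧ ¬(D ∧ C ∨ D ∧ ¬C) ∧ C   — complement / identity
= ¬¬¬E ∧ ¬¬¬D ∨ ¬¬¬(E ∧ ¬C ∨ E) ∧ ¬D ∧ C   — distribution
= ¬¬¬E ∧ ¬¬¬D ∨ ¬¬¬E ∧ ¬D ∧ C   — absorption
= ¬¬¬E ∧ ¬D ∨ ¬¬¬E ∧ ¬D ∧ C   — double negation
= ¬¬¬E ∧ ¬D   — absorption
= ¬E ∧ ¬D   — double negation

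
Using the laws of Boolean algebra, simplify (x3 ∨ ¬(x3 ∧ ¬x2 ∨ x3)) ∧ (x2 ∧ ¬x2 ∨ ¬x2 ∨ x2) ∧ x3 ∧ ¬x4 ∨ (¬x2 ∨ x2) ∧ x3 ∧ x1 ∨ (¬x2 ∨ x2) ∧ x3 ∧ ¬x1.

(x3 ∨ ¬(x3 ∧ ¬x2 ∨ x3)) ∧ (x2 ∧ ¬x2 ∨ ¬x2 ∨ x2) ∧ x3 ∧ ¬x4 ∨ (¬x2 ∨ x2) ∧ x3 ∧ x1 ∨ (¬x2 ∨ x2) ∧ x3 ∧ ¬x1
= (x3 ∨ ¬(x3 ∧ ¬x2 ∨ x3)) ∧ (x2 ∧ ¬x2 ∨ ¬x2 ∨ x2) ∧ x3 ∧ ¬x4 ∨ (¬x2 ∨ x2) ∧ x3   (distribution)
= (x3 ∨ ¬x3) ∧ (x2 ∧ ¬x2 ∨ ¬x2 ∨ x2) ∧ x3 ∧ ¬x4 ∨ (¬x2 ∨ x2) ∧ x3   (absorption)
= (x2 ∧ ¬x2 ∨ ¬x2 ∨ x2) ∧ x3 ∧ ¬x4 ∨ (¬x2 ∨ x2) ∧ x3   (complement / identity)
= (¬x2 ∨ x2) ∧ x3 ∧ ¬x4 ∨ (¬x2 ∨ x2) ∧ x3   (complement / identity)
= (¬x2 ∨ x2) ∧ x3   (absorption)
= x3   (complement / identity)

x3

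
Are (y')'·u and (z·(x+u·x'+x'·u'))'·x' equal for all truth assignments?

No

E1: (y')'·u
    = y·u
E2: (z·(x+u·x'+x'·u'))'·x'
    = (z·(x+x'))'·x'
    = z'·x'
These differ: at u=1, x=1, y=1, z=0, E1 = 1 but E2 = 0.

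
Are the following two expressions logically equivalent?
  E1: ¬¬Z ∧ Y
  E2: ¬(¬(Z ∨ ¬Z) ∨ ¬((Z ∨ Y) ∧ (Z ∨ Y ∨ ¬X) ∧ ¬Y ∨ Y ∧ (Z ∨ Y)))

E1: ¬¬Z ∧ Y
    = Z ∧ Y   (double negation)
E2: ¬(¬(Z ∨ ¬Z) ∨ ¬((Z ∨ Y) ∧ (Z ∨ Y ∨ ¬X) ∧ ¬Y ∨ Y ∧ (Z ∨ Y)))
    = (Z ∨ ¬Z) ∧ ((Z ∨ Y) ∧ (Z ∨ Y ∨ ¬X) ∧ ¬Y ∨ Y ∧ (Z ∨ Y))   (De Morgan)
    = (Z ∨ ¬Z) ∧ ((Z ∨ Y) ∧ ¬Y ∨ Y ∧ (Z ∨ Y))   (absorption)
    = (Z ∨ Y) ∧ ¬Y ∨ Y ∧ (Z ∨ Y)   (complement / identity)
    = Z ∨ Y   (distribution)
These differ: at X=1, Y=1, Z=0, E1 = 0 but E2 = 1.

No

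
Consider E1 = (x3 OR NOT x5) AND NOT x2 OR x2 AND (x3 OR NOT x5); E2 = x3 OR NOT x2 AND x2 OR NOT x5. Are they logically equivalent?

Yes

E1: (x3 OR NOT x5) AND NOT x2 OR x2 AND (x3 OR NOT x5)
    = x3 OR NOT x5   [distribution]
E2: x3 OR NOT x2 AND x2 OR NOT x5
    = x3 OR NOT x5   [complement / identity]
Both reduce to x3 OR NOT x5, so they are equivalent.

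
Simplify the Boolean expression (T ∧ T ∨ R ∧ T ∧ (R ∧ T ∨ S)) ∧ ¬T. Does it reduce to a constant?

(T ∧ T ∨ R ∧ T ∧ (R ∧ T ∨ S)) ∧ ¬T
= (T ∧ T ∨ R ∧ T) ∧ ¬T
= T ∧ (T ∨ R) ∧ ¬T
= T ∧ ¬T
= False

False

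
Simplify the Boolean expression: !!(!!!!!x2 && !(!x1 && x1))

!!(!!!!!x2 && !(!x1 && x1))
= !(!!!!x2 || !x1 && x1)   — De Morgan
= !!!!!x2   — complement / identity
= !!!x2   — double negation
= !x2   — double negation

!x2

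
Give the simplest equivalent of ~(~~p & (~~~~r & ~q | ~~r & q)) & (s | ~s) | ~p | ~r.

~p | ~r

~(~~p & (~~~~r & ~q | ~~r & q)) & (s | ~s) | ~p | ~r
= ~(~~p & (~~r & ~q | ~~r & q)) & (s | ~s) | ~p | ~r   [double negation]
= ~(~~p & (~~r & ~q | ~~r & q)) | ~p | ~r   [complement / identity]
= ~(~~p & ~~r) | ~p | ~r   [distribution]
= ~p | ~r | ~p | ~r   [De Morgan]
= ~p | ~r   [idempotence]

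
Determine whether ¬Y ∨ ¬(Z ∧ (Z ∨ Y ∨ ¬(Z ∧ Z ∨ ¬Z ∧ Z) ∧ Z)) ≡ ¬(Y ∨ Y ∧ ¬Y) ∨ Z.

E1: ¬Y ∨ ¬(Z ∧ (Z ∨ Y ∨ ¬(Z ∧ Z ∨ ¬Z ∧ Z) ∧ Z))
    = ¬Y ∨ ¬(Z ∧ (Z ∨ Y ∨ ¬Z ∧ Z))   [distribution]
    = ¬Y ∨ ¬(Z ∧ (Z ∨ Y))   [complement / identity]
    = ¬Y ∨ ¬Z   [absorption]
E2: ¬(Y ∨ Y ∧ ¬Y) ∨ Z
    = ¬Y ∨ Z   [complement / identity]
These differ: at Y=1, Z=1, E1 = 0 but E2 = 1.

No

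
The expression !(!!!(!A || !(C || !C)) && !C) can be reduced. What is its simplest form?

!A || C

!(!!!(!A || !(C || !C)) && !C)
= !!(!A || !(C || !C)) || C
= !(A && (C || !C)) || C
= !A || C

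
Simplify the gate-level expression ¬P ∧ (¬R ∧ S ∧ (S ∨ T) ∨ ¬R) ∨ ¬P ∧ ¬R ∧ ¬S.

¬P ∧ (¬R ∧ S ∧ (S ∨ T) ∨ ¬R) ∨ ¬P ∧ ¬R ∧ ¬S
= ¬P ∧ (¬R ∧ S ∨ ¬R) ∨ ¬P ∧ ¬R ∧ ¬S   — absorption
= ¬P ∧ ¬R ∨ ¬P ∧ ¬R ∧ ¬S   — absorption
= ¬P ∧ ¬R   — absorption

¬P ∧ ¬R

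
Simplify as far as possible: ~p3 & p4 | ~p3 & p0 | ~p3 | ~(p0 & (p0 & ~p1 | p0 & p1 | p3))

~p3 | ~p0

~p3 & p4 | ~p3 & p0 | ~p3 | ~(p0 & (p0 & ~p1 | p0 & p1 | p3))
= ~p3 & p4 | ~p3 & p0 | ~p3 | ~(p0 & (p0 | p3))   [distribution]
= ~p3 & p4 | ~p3 | ~(p0 & (p0 | p3))   [absorption]
= ~p3 | ~(p0 & (p0 | p3))   [absorption]
= ~p3 | ~p0   [absorption]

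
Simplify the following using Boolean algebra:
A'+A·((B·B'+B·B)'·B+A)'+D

A'+D

A'+A·((B·B'+B·B)'·B+A)'+D
= A'+A·(B'·B+A)'+D   (distribution)
= A'+A·A'+D   (complement / identity)
= A'+D   (complement / identity)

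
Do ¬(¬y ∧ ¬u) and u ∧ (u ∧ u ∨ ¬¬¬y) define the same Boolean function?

E1: ¬(¬y ∧ ¬u)
    = y ∨ u   (De Morgan)
E2: u ∧ (u ∧ u ∨ ¬¬¬y)
    = u ∧ (u ∧ u ∨ ¬y)   (double negation)
    = u ∧ (u ∨ ¬y)   (idempotence)
    = u   (absorption)
These differ: at u=0, y=1, E1 = 1 but E2 = 0.

No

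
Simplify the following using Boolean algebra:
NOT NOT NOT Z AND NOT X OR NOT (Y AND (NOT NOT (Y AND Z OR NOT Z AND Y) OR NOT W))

NOT Z AND NOT X OR NOT Y

NOT NOT NOT Z AND NOT X OR NOT (Y AND (NOT NOT (Y AND Z OR NOT Z AND Y) OR NOT W))
= NOT NOT NOT Z AND NOT X OR NOT (Y AND (NOT NOT Y OR NOT W))   (distribution)
= NOT Z AND NOT X OR NOT (Y AND (NOT NOT Y OR NOT W))   (double negation)
= NOT Z AND NOT X OR NOT (Y AND (Y OR NOT W))   (double negation)
= NOT Z AND NOT X OR NOT Y   (absorption)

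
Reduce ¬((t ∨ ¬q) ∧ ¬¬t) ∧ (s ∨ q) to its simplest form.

¬((t ∨ ¬q) ∧ ¬¬t) ∧ (s ∨ q)
= ¬((t ∨ ¬q) ∧ t) ∧ (s ∨ q)   — double negation
= ¬t ∧ (s ∨ q)   — absorption

¬t ∧ (s ∨ q)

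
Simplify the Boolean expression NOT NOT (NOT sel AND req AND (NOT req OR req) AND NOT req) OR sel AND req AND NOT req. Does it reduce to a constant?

NOT NOT (NOT sel AND req AND (NOT req OR req) AND NOT req) OR sel AND req AND NOT req
= NOT NOT (NOT sel AND req AND NOT req) OR sel AND req AND NOT req
= NOT sel AND req AND NOT req OR sel AND req AND NOT req
= req AND NOT req
= FALSE

FALSE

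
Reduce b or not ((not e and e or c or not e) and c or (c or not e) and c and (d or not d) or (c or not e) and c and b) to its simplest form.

b or not ((not e and e or c or not e) and c or (c or not e) and c and (d or not d) or (c or not e) and c and b)
= b or not ((c or not e) and c or (c or not e) and c and (d or not d) or (c or not e) and c and b)
= b or not ((c or not e) and c or (c or not e) and c or (c or not e) and c and b)
= b or not ((c or not e) and c or (c or not e) and c)
= b or not ((c or not e) and c)
= b or not c

b or not c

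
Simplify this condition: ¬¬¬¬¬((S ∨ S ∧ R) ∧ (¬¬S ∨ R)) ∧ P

¬S ∧ P

¬¬¬¬¬((S ∨ S ∧ R) ∧ (¬¬S ∨ R)) ∧ P
= ¬¬¬¬¬(S ∧ (¬¬S ∨ R)) ∧ P   [absorption]
= ¬¬¬¬¬(S ∧ (S ∨ R)) ∧ P   [double negation]
= ¬¬¬¬¬S ∧ P   [absorption]
= ¬¬¬S ∧ P   [double negation]
= ¬S ∧ P   [double negation]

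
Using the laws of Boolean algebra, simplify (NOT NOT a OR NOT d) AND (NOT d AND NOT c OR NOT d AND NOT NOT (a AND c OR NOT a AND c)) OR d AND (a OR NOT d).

a OR NOT d

(NOT NOT a OR NOT d) AND (NOT d AND NOT c OR NOT d AND NOT NOT (a AND c OR NOT a AND c)) OR d AND (a OR NOT d)
= (NOT NOT a OR NOT d) AND (NOT d AND NOT c OR NOT d AND NOT NOT c) OR d AND (a OR NOT d)   [distribution]
= (NOT NOT a OR NOT d) AND (NOT d AND NOT c OR NOT d AND c) OR d AND (a OR NOT d)   [double negation]
= (NOT NOT a OR NOT d) AND NOT d OR d AND (a OR NOT d)   [distribution]
= (a OR NOT d) AND NOT d OR d AND (a OR NOT d)   [double negation]
= a OR NOT d   [distribution]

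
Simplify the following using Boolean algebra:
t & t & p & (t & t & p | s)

t & p

t & t & p & (t & t & p | s)
= t & t & p   (absorption)
= t & p   (idempotence)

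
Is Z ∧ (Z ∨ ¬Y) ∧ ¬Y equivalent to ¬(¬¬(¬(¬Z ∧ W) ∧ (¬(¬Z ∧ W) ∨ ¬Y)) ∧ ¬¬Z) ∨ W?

No

E1: Z ∧ (Z ∨ ¬Y) ∧ ¬Y
    = Z ∧ ¬Y
E2: ¬(¬¬(¬(¬Z ∧ W) ∧ (¬(¬Z ∧ W) ∨ ¬Y)) ∧ ¬¬Z) ∨ W
    = ¬(¬¬¬(¬Z ∧ W) ∧ ¬¬Z) ∨ W
    = ¬(¬(¬Z ∧ W) ∧ ¬¬Z) ∨ W
    = ¬Z ∧ W ∨ ¬Z ∨ W
    = ¬Z ∨ W
These differ: at W=1, Y=1, Z=0, E1 = 0 but E2 = 1.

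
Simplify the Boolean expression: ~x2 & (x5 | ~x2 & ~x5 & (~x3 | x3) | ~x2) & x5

~x2 & (x5 | ~x2 & ~x5 & (~x3 | x3) | ~x2) & x5
= ~x2 & (x5 | ~x2 & ~x5 | ~x2) & x5   (complement / identity)
= ~x2 & (x5 | ~x2) & x5   (absorption)
= ~x2 & x5   (absorption)

~x2 & x5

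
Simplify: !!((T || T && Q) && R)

T && R

!!((T || T && Q) && R)
= (T || T && Q) && R   (double negation)
= T && R   (absorption)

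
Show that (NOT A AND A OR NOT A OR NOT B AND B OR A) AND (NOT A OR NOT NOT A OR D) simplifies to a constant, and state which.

(NOT A AND A OR NOT A OR NOT B AND B OR A) AND (NOT A OR NOT NOT A OR D)
= (NOT A AND A OR NOT A OR A) AND (NOT A OR NOT NOT A OR D)
= (NOT A OR A) AND (NOT A OR NOT NOT A OR D)
= (NOT A OR A) AND (NOT A OR A OR D)
= NOT A OR A
= TRUE

TRUE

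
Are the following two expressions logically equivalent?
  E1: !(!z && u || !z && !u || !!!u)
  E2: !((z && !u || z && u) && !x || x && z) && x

No

E1: !(!z && u || !z && !u || !!!u)
    = !(!z || !!!u)   [distribution]
    = z && !!u   [De Morgan]
    = z && u   [double negation]
E2: !((z && !u || z && u) && !x || x && z) && x
    = !(z && !x || x && z) && x   [distribution]
    = !z && x   [distribution]
These differ: at u=1, x=1, z=0, E1 = 0 but E2 = 1.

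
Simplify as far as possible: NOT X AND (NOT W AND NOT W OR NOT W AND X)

NOT X AND NOT W

NOT X AND (NOT W AND NOT W OR NOT W AND X)
= NOT X AND (NOT W OR NOT W AND X)   [idempotence]
= NOT X AND NOT W   [absorption]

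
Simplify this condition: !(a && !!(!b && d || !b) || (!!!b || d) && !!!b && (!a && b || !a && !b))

b

!(a && !!(!b && d || !b) || (!!!b || d) && !!!b && (!a && b || !a && !b))
= !(a && !!(!b && d || !b) || (!!!b || d) && !!!b && !a)   (distribution)
= !(a && !!!b || (!!!b || d) && !!!b && !a)   (absorption)
= !(a && !!!b || !!!b && !a)   (absorption)
= !!!!b   (distribution)
= !!b   (double negation)
= b   (double negation)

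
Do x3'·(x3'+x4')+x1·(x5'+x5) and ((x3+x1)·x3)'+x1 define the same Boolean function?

Yes

E1: x3'·(x3'+x4')+x1·(x5'+x5)
    = x3'+x1·(x5'+x5)   — absorption
    = x3'+x1   — complement / identity
E2: ((x3+x1)·x3)'+x1
    = x3'+x1   — absorption
Both reduce to x3'+x1, so they are equivalent.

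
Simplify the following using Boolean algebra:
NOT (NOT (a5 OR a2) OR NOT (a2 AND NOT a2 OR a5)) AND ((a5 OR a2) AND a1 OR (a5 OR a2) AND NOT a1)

a5

NOT (NOT (a5 OR a2) OR NOT (a2 AND NOT a2 OR a5)) AND ((a5 OR a2) AND a1 OR (a5 OR a2) AND NOT a1)
= NOT (NOT (a5 OR a2) OR NOT a5) AND ((a5 OR a2) AND a1 OR (a5 OR a2) AND NOT a1)
= (a5 OR a2) AND a5 AND ((a5 OR a2) AND a1 OR (a5 OR a2) AND NOT a1)
= (a5 OR a2) AND a5 AND (a5 OR a2)
= a5 AND (a5 OR a2)
= a5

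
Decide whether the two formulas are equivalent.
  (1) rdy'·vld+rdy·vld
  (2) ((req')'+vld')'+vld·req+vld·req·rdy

E1: rdy'·vld+rdy·vld
    = vld
E2: ((req')'+vld')'+vld·req+vld·req·rdy
    = ((req')'+vld')'+vld·req
    = req'·vld+vld·req
    = vld
Both reduce to vld, so they are equivalent.

Yes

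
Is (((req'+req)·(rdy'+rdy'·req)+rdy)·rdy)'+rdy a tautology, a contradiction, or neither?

tautology

(((req'+req)·(rdy'+rdy'·req)+rdy)·rdy)'+rdy
= (((req'+req)·rdy'+rdy)·rdy)'+rdy   [absorption]
= ((rdy'+rdy)·rdy)'+rdy   [complement / identity]
= rdy'+rdy   [complement / identity]
= 1   [complement]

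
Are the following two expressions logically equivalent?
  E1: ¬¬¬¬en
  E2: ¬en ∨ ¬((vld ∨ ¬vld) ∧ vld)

E1: ¬¬¬¬en
    = ¬¬en   — double negation
    = en   — double negation
E2: ¬en ∨ ¬((vld ∨ ¬vld) ∧ vld)
    = ¬en ∨ ¬vld   — complement / identity
These differ: at en=0, vld=0, E1 = 0 but E2 = 1.

No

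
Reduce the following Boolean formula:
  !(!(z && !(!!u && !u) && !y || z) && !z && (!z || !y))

!(!(z && !(!!u && !u) && !y || z) && !z && (!z || !y))
= !(!(z && (!u || u) && !y || z) && !z && (!z || !y))   [De Morgan]
= !(!(z && (!u || u) && !y || z) && !z)   [absorption]
= !(!(z && !y || z) && !z)   [complement / identity]
= !(!z && !z)   [absorption]
= z || z   [De Morgan]
= z   [idempotence]

z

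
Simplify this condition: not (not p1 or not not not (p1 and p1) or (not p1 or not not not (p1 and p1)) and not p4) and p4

p1 and p4

not (not p1 or not not not (p1 and p1) or (not p1 or not not not (p1 and p1)) and not p4) and p4
= not (not p1 or not not not (p1 and p1)) and p4
= not (not p1 or not not not p1) and p4
= not (not p1 or not p1) and p4
= p1 and p1 and p4
= p1 and p4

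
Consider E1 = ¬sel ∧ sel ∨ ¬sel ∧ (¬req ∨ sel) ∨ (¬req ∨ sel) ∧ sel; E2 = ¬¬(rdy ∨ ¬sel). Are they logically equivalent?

E1: ¬sel ∧ sel ∨ ¬sel ∧ (¬req ∨ sel) ∨ (¬req ∨ sel) ∧ sel
    = ¬sel ∧ (¬req ∨ sel) ∨ (¬req ∨ sel) ∧ sel   — complement / identity
    = ¬req ∨ sel   — distribution
E2: ¬¬(rdy ∨ ¬sel)
    = rdy ∨ ¬sel   — double negation
These differ: at rdy=0, req=1, sel=0, E1 = 0 but E2 = 1.

No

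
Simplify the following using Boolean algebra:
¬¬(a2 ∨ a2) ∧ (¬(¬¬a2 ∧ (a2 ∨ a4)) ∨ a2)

¬¬(a2 ∨ a2) ∧ (¬(¬¬a2 ∧ (a2 ∨ a4)) ∨ a2)
= (a2 ∨ a2) ∧ (¬(¬¬a2 ∧ (a2 ∨ a4)) ∨ a2)   [double negation]
= (a2 ∨ a2) ∧ (¬(a2 ∧ (a2 ∨ a4)) ∨ a2)   [double negation]
= a2 ∧ ¬(a2 ∧ (a2 ∨ a4)) ∨ a2   [distribution]
= a2 ∧ ¬a2 ∨ a2   [absorption]
= a2   [complement / identity]

a2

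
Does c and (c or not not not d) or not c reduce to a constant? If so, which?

c and (c or not not not d) or not c
= c and (c or not d) or not c   [double negation]
= c or not c   [absorption]
= True   [complement]

yes, True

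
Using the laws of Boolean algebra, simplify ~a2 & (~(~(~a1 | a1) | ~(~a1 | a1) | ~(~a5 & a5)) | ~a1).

~a2 & (~(~(~a1 | a1) | ~(~a1 | a1) | ~(~a5 & a5)) | ~a1)
= ~a2 & (~(~(~a1 | a1) | ~(~a5 & a5)) | ~a1)
= ~a2 & ((~a1 | a1) & ~a5 & a5 | ~a1)
= ~a2 & (~a5 & a5 | ~a1)
= ~a2 & ~a1

~a2 & ~a1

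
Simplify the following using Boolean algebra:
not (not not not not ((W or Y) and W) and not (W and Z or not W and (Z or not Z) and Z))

not W or Z

not (not not not not ((W or Y) and W) and not (W and Z or not W and (Z or not Z) and Z))
= not not not ((W or Y) and W) or W and Z or not W and (Z or not Z) and Z   — De Morgan
= not not not W or W and Z or not W and (Z or not Z) and Z   — absorption
= not W or W and Z or not W and (Z or not Z) and Z   — double negation
= not W or W and Z or not W and Z   — complement / identity
= not W or Z   — distribution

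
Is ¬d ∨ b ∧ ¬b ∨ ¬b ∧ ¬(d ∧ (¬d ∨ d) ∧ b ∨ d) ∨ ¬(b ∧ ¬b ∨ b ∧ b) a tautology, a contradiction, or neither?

¬d ∨ b ∧ ¬b ∨ ¬b ∧ ¬(d ∧ (¬d ∨ d) ∧ b ∨ d) ∨ ¬(b ∧ ¬b ∨ b ∧ b)
= ¬d ∨ b ∧ ¬b ∨ ¬b ∧ ¬(d ∧ (¬d ∨ d) ∧ b ∨ d) ∨ ¬b   (distribution)
= ¬d ∨ ¬b ∧ ¬(d ∧ (¬d ∨ d) ∧ b ∨ d) ∨ ¬b   (complement / identity)
= ¬d ∨ ¬b ∧ ¬(d ∧ b ∨ d) ∨ ¬b   (complement / identity)
= ¬d ∨ ¬b ∧ ¬d ∨ ¬b   (absorption)
= ¬d ∨ ¬b   (absorption)
This depends on b, d, so it is not a constant.

neither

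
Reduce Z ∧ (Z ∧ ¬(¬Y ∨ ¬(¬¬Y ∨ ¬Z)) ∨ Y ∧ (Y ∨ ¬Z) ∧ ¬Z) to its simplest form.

Z ∧ (Z ∧ ¬(¬Y ∨ ¬(¬¬Y ∨ ¬Z)) ∨ Y ∧ (Y ∨ ¬Z) ∧ ¬Z)
= Z ∧ (Z ∧ Y ∧ (¬¬Y ∨ ¬Z) ∨ Y ∧ (Y ∨ ¬Z) ∧ ¬Z)   — De Morgan
= Z ∧ (Z ∧ Y ∧ (Y ∨ ¬Z) ∨ Y ∧ (Y ∨ ¬Z) ∧ ¬Z)   — double negation
= Z ∧ Y ∧ (Y ∨ ¬Z)   — distribution
= Z ∧ Y   — absorption

Z ∧ Y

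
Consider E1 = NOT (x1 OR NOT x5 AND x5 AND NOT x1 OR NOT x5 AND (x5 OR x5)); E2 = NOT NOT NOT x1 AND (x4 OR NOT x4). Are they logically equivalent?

E1: NOT (x1 OR NOT x5 AND x5 AND NOT x1 OR NOT x5 AND (x5 OR x5))
    = NOT (x1 OR NOT x5 AND x5 AND NOT x1 OR NOT x5 AND x5)   (idempotence)
    = NOT (x1 OR NOT x5 AND x5)   (absorption)
    = NOT x1   (complement / identity)
E2: NOT NOT NOT x1 AND (x4 OR NOT x4)
    = NOT NOT NOT x1   (complement / identity)
    = NOT x1   (double negation)
Both reduce to NOT x1, so they are equivalent.

Yes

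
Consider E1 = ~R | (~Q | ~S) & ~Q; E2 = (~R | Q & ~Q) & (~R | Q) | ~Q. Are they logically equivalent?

E1: ~R | (~Q | ~S) & ~Q
    = ~R | ~Q   (absorption)
E2: (~R | Q & ~Q) & (~R | Q) | ~Q
    = ~R & (~R | Q) | ~Q   (complement / identity)
    = ~R | ~Q   (absorption)
Both reduce to ~R | ~Q, so they are equivalent.

Yes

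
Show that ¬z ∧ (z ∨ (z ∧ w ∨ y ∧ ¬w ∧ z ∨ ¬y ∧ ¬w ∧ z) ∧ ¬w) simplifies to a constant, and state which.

False

¬z ∧ (z ∨ (z ∧ w ∨ y ∧ ¬w ∧ z ∨ ¬y ∧ ¬w ∧ z) ∧ ¬w)
= ¬z ∧ (z ∨ (z ∧ w ∨ ¬w ∧ z) ∧ ¬w)   (distribution)
= ¬z ∧ (z ∨ z ∧ ¬w)   (distribution)
= ¬z ∧ z   (absorption)
= False   (complement)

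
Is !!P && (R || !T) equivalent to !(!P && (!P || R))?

No

E1: !!P && (R || !T)
    = P && (R || !T)   (double negation)
E2: !(!P && (!P || R))
    = !!P   (absorption)
    = P   (double negation)
These differ: at P=1, R=0, T=1, E1 = 0 but E2 = 1.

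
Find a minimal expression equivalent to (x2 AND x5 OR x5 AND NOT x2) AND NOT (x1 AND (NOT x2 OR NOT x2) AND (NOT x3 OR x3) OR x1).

(x2 AND x5 OR x5 AND NOT x2) AND NOT (x1 AND (NOT x2 OR NOT x2) AND (NOT x3 OR x3) OR x1)
= (x2 AND x5 OR x5 AND NOT x2) AND NOT (x1 AND NOT x2 AND (NOT x3 OR x3) OR x1)   — idempotence
= x5 AND NOT (x1 AND NOT x2 AND (NOT x3 OR x3) OR x1)   — distribution
= x5 AND NOT (x1 AND NOT x2 OR x1)   — complement / identity
= x5 AND NOT x1   — absorption

x5 AND NOT x1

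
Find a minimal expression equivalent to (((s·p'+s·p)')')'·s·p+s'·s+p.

p

(((s·p'+s·p)')')'·s·p+s'·s+p
= ((s')')'·s·p+s'·s+p
= s'·s·p+s'·s+p
= s'·s+p
= p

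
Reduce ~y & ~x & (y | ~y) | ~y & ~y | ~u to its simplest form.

~y | ~u

~y & ~x & (y | ~y) | ~y & ~y | ~u
= ~y & ~x | ~y & ~y | ~u   [complement / identity]
= ~y & ~x | ~y | ~u   [idempotence]
= ~y | ~u   [absorption]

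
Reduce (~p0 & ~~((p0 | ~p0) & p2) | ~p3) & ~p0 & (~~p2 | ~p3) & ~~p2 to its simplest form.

~p0 & p2

(~p0 & ~~((p0 | ~p0) & p2) | ~p3) & ~p0 & (~~p2 | ~p3) & ~~p2
= (~p0 & ~~((p0 | ~p0) & p2) | ~p3) & ~p0 & ~~p2   [absorption]
= (~p0 & ~~p2 | ~p3) & ~p0 & ~~p2   [complement / identity]
= ~p0 & ~~p2   [absorption]
= ~p0 & p2   [double negation]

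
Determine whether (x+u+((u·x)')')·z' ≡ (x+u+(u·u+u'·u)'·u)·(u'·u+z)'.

Yes

E1: (x+u+((u·x)')')·z'
    = (x+u+u·x)·z'   (double negation)
    = (x+u)·z'   (absorption)
E2: (x+u+(u·u+u'·u)'·u)·(u'·u+z)'
    = (x+u+u'·u)·(u'·u+z)'   (distribution)
    = (x+u+u'·u)·z'   (complement / identity)
    = (x+u)·z'   (complement / identity)
Both reduce to (x+u)·z', so they are equivalent.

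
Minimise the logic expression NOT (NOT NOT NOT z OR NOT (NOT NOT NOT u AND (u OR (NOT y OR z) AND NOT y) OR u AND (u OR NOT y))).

z AND (u OR NOT y)

NOT (NOT NOT NOT z OR NOT (NOT NOT NOT u AND (u OR (NOT y OR z) AND NOT y) OR u AND (u OR NOT y)))
= NOT (NOT NOT NOT z OR NOT (NOT NOT NOT u AND (u OR NOT y) OR u AND (u OR NOT y)))   — absorption
= NOT NOT z AND (NOT NOT NOT u AND (u OR NOT y) OR u AND (u OR NOT y))   — De Morgan
= NOT NOT z AND (NOT u AND (u OR NOT y) OR u AND (u OR NOT y))   — double negation
= z AND (NOT u AND (u OR NOT y) OR u AND (u OR NOT y))   — double negation
= z AND (u OR NOT y)   — distribution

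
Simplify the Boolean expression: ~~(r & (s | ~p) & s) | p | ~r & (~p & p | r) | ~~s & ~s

r & s | p

~~(r & (s | ~p) & s) | p | ~r & (~p & p | r) | ~~s & ~s
= ~~(r & (s | ~p) & s) | p | ~r & r | ~~s & ~s   [complement / identity]
= r & (s | ~p) & s | p | ~r & r | ~~s & ~s   [double negation]
= r & (s | ~p) & s | p | ~~s & ~s   [complement / identity]
= r & (s | ~p) & s | p | s & ~s   [double negation]
= r & (s | ~p) & s | p   [complement / identity]
= r & s | p   [absorption]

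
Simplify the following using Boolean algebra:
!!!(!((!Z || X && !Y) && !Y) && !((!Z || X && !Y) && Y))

!!!(!((!Z || X && !Y) && !Y) && !((!Z || X && !Y) && Y))
= !!((!Z || X && !Y) && !Y || (!Z || X && !Y) && Y)
= (!Z || X && !Y) && !Y || (!Z || X && !Y) && Y
= !Z || X && !Y

!Z || X && !Y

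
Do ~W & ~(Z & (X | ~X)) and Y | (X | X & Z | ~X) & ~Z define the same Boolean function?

No

E1: ~W & ~(Z & (X | ~X))
    = ~W & ~Z
E2: Y | (X | X & Z | ~X) & ~Z
    = Y | (X | ~X) & ~Z
    = Y | ~Z
These differ: at W=1, X=0, Y=1, Z=1, E1 = 0 but E2 = 1.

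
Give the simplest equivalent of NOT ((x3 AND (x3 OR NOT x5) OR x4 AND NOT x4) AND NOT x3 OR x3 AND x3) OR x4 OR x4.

NOT ((x3 AND (x3 OR NOT x5) OR x4 AND NOT x4) AND NOT x3 OR x3 AND x3) OR x4 OR x4
= NOT ((x3 OR x4 AND NOT x4) AND NOT x3 OR x3 AND x3) OR x4 OR x4   (absorption)
= NOT (x3 AND NOT x3 OR x3 AND x3) OR x4 OR x4   (complement / identity)
= NOT x3 OR x4 OR x4   (distribution)
= NOT x3 OR x4   (idempotence)

NOT x3 OR x4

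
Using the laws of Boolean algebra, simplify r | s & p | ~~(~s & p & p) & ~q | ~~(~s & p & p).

r | p

r | s & p | ~~(~s & p & p) & ~q | ~~(~s & p & p)
= r | s & p | ~~(~s & p & p)
= r | s & p | ~~(~s & p)
= r | s & p | ~s & p
= r | p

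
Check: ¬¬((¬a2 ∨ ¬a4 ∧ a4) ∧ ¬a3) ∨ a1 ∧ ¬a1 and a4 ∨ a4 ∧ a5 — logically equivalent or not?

No

E1: ¬¬((¬a2 ∨ ¬a4 ∧ a4) ∧ ¬a3) ∨ a1 ∧ ¬a1
    = (¬a2 ∨ ¬a4 ∧ a4) ∧ ¬a3 ∨ a1 ∧ ¬a1
    = (¬a2 ∨ ¬a4 ∧ a4) ∧ ¬a3
    = ¬a2 ∧ ¬a3
E2: a4 ∨ a4 ∧ a5
    = a4
These differ: at a1=0, a2=0, a3=1, a4=1, a5=1, E1 = 0 but E2 = 1.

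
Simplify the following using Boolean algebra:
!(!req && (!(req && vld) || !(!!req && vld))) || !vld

req || !vld

!(!req && (!(req && vld) || !(!!req && vld))) || !vld
= !(!req && (!(req && vld) || !(req && vld))) || !vld   (double negation)
= !(!req && !(req && vld)) || !vld   (idempotence)
= req || req && vld || !vld   (De Morgan)
= req || !vld   (absorption)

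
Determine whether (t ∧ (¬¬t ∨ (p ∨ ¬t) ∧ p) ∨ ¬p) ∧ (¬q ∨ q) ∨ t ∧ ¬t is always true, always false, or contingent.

(t ∧ (¬¬t ∨ (p ∨ ¬t) ∧ p) ∨ ¬p) ∧ (¬q ∨ q) ∨ t ∧ ¬t
= (t ∧ (¬¬t ∨ (p ∨ ¬t) ∧ p) ∨ ¬p) ∧ (¬q ∨ q)
= (t ∧ (¬¬t ∨ p) ∨ ¬p) ∧ (¬q ∨ q)
= t ∧ (¬¬t ∨ p) ∨ ¬p
= t ∧ (t ∨ p) ∨ ¬p
= t ∨ ¬p
This depends on p, t, so it is not a constant.

contingent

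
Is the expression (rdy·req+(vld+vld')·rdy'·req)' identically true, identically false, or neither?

(rdy·req+(vld+vld')·rdy'·req)'
= (rdy·req+rdy'·req)'   [complement / identity]
= req'   [distribution]
This depends on req, so it is not a constant.

neither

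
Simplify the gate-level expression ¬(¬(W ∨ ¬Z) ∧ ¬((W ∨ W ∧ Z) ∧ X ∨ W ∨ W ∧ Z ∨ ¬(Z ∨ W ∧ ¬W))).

¬(¬(W ∨ ¬Z) ∧ ¬((W ∨ W ∧ Z) ∧ X ∨ W ∨ W ∧ Z ∨ ¬(Z ∨ W ∧ ¬W)))
= ¬(¬(W ∨ ¬Z) ∧ ¬((W ∨ W ∧ Z) ∧ X ∨ W ∨ W ∧ Z ∨ ¬Z))   [complement / identity]
= ¬(¬(W ∨ ¬Z) ∧ ¬(W ∨ W ∧ Z ∨ ¬Z))   [absorption]
= ¬(¬(W ∨ ¬Z) ∧ ¬(W ∨ ¬Z))   [absorption]
= W ∨ ¬Z ∨ W ∨ ¬Z   [De Morgan]
= W ∨ ¬Z   [idempotence]

W ∨ ¬Z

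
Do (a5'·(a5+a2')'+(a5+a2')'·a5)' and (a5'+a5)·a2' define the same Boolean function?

E1: (a5'·(a5+a2')'+(a5+a2')'·a5)'
    = ((a5+a2')')'   [distribution]
    = a5+a2'   [double negation]
E2: (a5'+a5)·a2'
    = a2'   [complement / identity]
These differ: at a2=1, a5=1, E1 = 1 but E2 = 0.

No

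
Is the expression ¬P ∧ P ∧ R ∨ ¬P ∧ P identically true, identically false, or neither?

identically false

¬P ∧ P ∧ R ∨ ¬P ∧ P
= ¬P ∧ P   [absorption]
= False   [complement]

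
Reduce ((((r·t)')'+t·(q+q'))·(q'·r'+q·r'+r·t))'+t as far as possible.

((((r·t)')'+t·(q+q'))·(q'·r'+q·r'+r·t))'+t
= ((((r·t)')'+t·(q+q'))·(r'+r·t))'+t
= ((((r·t)')'+t)·(r'+r·t))'+t
= ((r·t+t)·(r'+r·t))'+t
= (t·r'+r·t)'+t
= t'+t
= 1

1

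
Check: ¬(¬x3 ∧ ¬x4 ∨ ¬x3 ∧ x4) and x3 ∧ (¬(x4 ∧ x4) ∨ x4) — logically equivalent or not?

E1: ¬(¬x3 ∧ ¬x4 ∨ ¬x3 ∧ x4)
    = ¬¬x3   — distribution
    = x3   — double negation
E2: x3 ∧ (¬(x4 ∧ x4) ∨ x4)
    = x3 ∧ (¬x4 ∨ x4)   — idempotence
    = x3   — complement / identity
Both reduce to x3, so they are equivalent.

Yes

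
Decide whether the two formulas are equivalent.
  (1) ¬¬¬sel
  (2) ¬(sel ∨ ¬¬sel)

E1: ¬¬¬sel
    = ¬sel
E2: ¬(sel ∨ ¬¬sel)
    = ¬(sel ∨ sel)
    = ¬sel
Both reduce to ¬sel, so they are equivalent.

Yes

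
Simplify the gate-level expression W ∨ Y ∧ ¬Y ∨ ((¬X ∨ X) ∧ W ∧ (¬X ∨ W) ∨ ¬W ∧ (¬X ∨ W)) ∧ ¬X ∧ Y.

W ∨ ¬X ∧ Y

W ∨ Y ∧ ¬Y ∨ ((¬X ∨ X) ∧ W ∧ (¬X ∨ W) ∨ ¬W ∧ (¬X ∨ W)) ∧ ¬X ∧ Y
= W ∨ Y ∧ ¬Y ∨ (W ∧ (¬X ∨ W) ∨ ¬W ∧ (¬X ∨ W)) ∧ ¬X ∧ Y   [complement / identity]
= W ∨ (W ∧ (¬X ∨ W) ∨ ¬W ∧ (¬X ∨ W)) ∧ ¬X ∧ Y   [complement / identity]
= W ∨ (¬X ∨ W) ∧ ¬X ∧ Y   [distribution]
= W ∨ ¬X ∧ Y   [absorption]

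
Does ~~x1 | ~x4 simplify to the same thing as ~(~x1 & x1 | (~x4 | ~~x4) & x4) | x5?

E1: ~~x1 | ~x4
    = x1 | ~x4   [double negation]
E2: ~(~x1 & x1 | (~x4 | ~~x4) & x4) | x5
    = ~((~x4 | ~~x4) & x4) | x5   [complement / identity]
    = ~((~x4 | x4) & x4) | x5   [double negation]
    = ~x4 | x5   [complement / identity]
These differ: at x1=1, x4=1, x5=0, E1 = 1 but E2 = 0.

No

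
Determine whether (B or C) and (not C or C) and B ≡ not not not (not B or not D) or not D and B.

Yes

E1: (B or C) and (not C or C) and B
    = (B or C) and B   — complement / identity
    = B   — absorption
E2: not not not (not B or not D) or not D and B
    = not (not B or not D) or not D and B   — double negation
    = B and D or not D and B   — De Morgan
    = B   — distribution
Both reduce to B, so they are equivalent.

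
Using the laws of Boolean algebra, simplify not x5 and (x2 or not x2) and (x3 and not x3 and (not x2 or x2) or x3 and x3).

not x5 and (x2 or not x2) and (x3 and not x3 and (not x2 or x2) or x3 and x3)
= not x5 and (x3 and not x3 and (not x2 or x2) or x3 and x3)   (complement / identity)
= not x5 and (x3 and not x3 or x3 and x3)   (complement / identity)
= not x5 and x3   (distribution)

not x5 and x3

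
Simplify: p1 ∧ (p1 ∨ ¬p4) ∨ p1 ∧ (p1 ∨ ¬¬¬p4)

p1 ∧ (p1 ∨ ¬p4) ∨ p1 ∧ (p1 ∨ ¬¬¬p4)
= p1 ∧ (p1 ∨ ¬p4) ∨ p1 ∧ (p1 ∨ ¬p4)   — double negation
= p1 ∧ (p1 ∨ ¬p4)   — idempotence
= p1   — absorption

p1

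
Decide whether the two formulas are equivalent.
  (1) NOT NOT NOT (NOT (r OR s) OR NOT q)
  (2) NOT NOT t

No

E1: NOT NOT NOT (NOT (r OR s) OR NOT q)
    = NOT NOT ((r OR s) AND q)   (De Morgan)
    = (r OR s) AND q   (double negation)
E2: NOT NOT t
    = t   (double negation)
These differ: at q=1, r=0, s=1, t=0, E1 = 1 but E2 = 0.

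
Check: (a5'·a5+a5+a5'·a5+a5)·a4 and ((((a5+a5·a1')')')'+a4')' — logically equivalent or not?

E1: (a5'·a5+a5+a5'·a5+a5)·a4
    = (a5'·a5+a5)·a4   (idempotence)
    = a5·a4   (complement / identity)
E2: ((((a5+a5·a1')')')'+a4')'
    = ((a5+a5·a1')'+a4')'   (double negation)
    = (a5+a5·a1')·a4   (De Morgan)
    = a5·a4   (absorption)
Both reduce to a5·a4, so they are equivalent.

Yes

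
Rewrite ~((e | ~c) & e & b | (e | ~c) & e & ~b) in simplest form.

~e

~((e | ~c) & e & b | (e | ~c) & e & ~b)
= ~((e | ~c) & e)
= ~e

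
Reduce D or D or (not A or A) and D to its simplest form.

D

D or D or (not A or A) and D
= D or D or D   [complement / identity]
= D or D   [idempotence]
= D   [idempotence]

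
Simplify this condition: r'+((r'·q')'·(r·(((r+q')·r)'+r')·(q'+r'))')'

r'

r'+((r'·q')'·(r·(((r+q')·r)'+r')·(q'+r'))')'
= r'+((r'·q')'·(r·(r'+r')·(q'+r'))')'
= r'+((r'·q')'·(r·(r'+r'·q'))')'
= r'+((r'·q')'·(r·r')')'
= r'+r'·q'+r·r'
= r'+r'·q'
= r'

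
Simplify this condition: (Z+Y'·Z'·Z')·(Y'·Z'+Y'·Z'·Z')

(Z+Y'·Z'·Z')·(Y'·Z'+Y'·Z'·Z')
= Z·Y'·Z'+Y'·Z'·Z'   [distribution]
= Y'·Z'   [distribution]

Y'·Z'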